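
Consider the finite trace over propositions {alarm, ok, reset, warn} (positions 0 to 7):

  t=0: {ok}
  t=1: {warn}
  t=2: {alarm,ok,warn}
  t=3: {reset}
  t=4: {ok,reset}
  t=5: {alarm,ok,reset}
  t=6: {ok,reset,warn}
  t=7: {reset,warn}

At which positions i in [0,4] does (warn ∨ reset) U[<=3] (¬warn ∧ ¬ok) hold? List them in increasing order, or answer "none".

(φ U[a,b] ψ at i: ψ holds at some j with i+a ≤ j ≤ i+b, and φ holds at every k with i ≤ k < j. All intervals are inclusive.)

1, 2, 3

Evaluate at each i in [0,4]:
  i=0: ✗ (lhs fails at k=0 before rhs at j=3)
  i=1: ✓ (rhs at j=3; lhs holds on [1,2])
  i=2: ✓ (rhs at j=3; lhs holds on [2,2])
  i=3: ✓ (rhs at j=3)
  i=4: ✗ (no rhs in [4,7])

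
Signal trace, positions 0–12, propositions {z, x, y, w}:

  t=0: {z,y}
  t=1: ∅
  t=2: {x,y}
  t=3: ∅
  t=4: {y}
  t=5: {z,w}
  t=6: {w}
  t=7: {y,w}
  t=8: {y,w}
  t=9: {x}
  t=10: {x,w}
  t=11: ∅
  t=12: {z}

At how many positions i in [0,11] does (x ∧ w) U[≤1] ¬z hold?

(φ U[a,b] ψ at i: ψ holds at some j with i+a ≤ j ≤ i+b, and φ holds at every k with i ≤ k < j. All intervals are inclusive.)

10

Evaluate at each i in [0,11]:
  i=0: ✗ (lhs fails at k=0 before rhs at j=1)
  i=1: ✓ (rhs at j=1)
  i=2: ✓ (rhs at j=2)
  i=3: ✓ (rhs at j=3)
  i=4: ✓ (rhs at j=4)
  i=5: ✗ (lhs fails at k=5 before rhs at j=6)
  i=6: ✓ (rhs at j=6)
  i=7: ✓ (rhs at j=7)
  i=8: ✓ (rhs at j=8)
  i=9: ✓ (rhs at j=9)
  i=10: ✓ (rhs at j=10)
  i=11: ✓ (rhs at j=11)
Positions where it holds: {1, 2, 3, 4, 6, 7, 8, 9, 10, 11} → 10.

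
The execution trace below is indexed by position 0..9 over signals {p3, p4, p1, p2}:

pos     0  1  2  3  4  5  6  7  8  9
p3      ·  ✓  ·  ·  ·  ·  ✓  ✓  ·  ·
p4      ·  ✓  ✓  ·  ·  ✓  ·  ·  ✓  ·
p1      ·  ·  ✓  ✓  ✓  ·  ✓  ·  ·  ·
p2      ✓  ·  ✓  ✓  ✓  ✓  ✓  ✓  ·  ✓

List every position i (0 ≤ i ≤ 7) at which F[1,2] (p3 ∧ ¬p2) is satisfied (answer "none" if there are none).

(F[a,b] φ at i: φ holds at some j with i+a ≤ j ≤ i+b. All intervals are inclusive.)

Evaluate at each i in [0,7]:
  i=0: ✓ (witness j=1)
  i=1: ✗ (none in [2,3])
  i=2: ✗ (none in [3,4])
  i=3: ✗ (none in [4,5])
  i=4: ✗ (none in [5,6])
  i=5: ✗ (none in [6,7])
  i=6: ✗ (none in [7,8])
  i=7: ✗ (none in [8,9])

0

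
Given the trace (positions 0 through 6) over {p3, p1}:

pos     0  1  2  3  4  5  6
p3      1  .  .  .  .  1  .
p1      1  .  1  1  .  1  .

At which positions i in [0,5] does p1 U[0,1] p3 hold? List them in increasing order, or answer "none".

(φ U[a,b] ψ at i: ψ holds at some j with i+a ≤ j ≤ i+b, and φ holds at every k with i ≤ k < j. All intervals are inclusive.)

Evaluate at each i in [0,5]:
  i=0: ✓ (rhs at j=0)
  i=1: ✗ (no rhs in [1,2])
  i=2: ✗ (no rhs in [2,3])
  i=3: ✗ (no rhs in [3,4])
  i=4: ✗ (lhs fails at k=4 before rhs at j=5)
  i=5: ✓ (rhs at j=5)

0, 5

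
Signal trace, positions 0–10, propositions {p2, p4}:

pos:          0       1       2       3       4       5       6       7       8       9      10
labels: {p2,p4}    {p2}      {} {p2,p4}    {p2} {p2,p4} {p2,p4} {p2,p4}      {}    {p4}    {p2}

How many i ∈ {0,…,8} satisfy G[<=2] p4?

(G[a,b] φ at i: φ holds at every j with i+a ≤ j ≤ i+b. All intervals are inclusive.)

1

Evaluate at each i in [0,8]:
  i=0: ✗ (fails at j=1)
  i=1: ✗ (fails at j=1)
  i=2: ✗ (fails at j=2)
  i=3: ✗ (fails at j=4)
  i=4: ✗ (fails at j=4)
  i=5: ✓ (all of [5,7])
  i=6: ✗ (fails at j=8)
  i=7: ✗ (fails at j=8)
  i=8: ✗ (fails at j=8)
Positions where it holds: {5} → 1.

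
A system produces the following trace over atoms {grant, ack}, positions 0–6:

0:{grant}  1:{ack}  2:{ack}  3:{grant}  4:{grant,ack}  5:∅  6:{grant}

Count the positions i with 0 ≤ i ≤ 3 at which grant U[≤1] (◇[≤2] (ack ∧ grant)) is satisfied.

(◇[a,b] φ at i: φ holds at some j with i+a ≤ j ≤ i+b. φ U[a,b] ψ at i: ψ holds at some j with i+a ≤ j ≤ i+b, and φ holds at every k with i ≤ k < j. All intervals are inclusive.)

2

Evaluate at each i in [0,3]:
  i=0: ✗ (no rhs in [0,1])
  i=1: ✗ (lhs fails at k=1 before rhs at j=2)
  i=2: ✓ (rhs at j=2)
  i=3: ✓ (rhs at j=3)
Positions where it holds: {2, 3} → 2.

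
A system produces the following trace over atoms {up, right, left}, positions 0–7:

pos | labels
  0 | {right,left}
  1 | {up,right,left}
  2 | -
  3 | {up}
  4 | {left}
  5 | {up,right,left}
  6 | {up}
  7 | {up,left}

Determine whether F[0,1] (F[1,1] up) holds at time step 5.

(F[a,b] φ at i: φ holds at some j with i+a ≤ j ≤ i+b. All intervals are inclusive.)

Yes

Check F[1,1] up at each j in [5,6]:
  j=5: holds (witness at 6)
  j=6: holds (witness at 7)
Found at j=5 → formula holds.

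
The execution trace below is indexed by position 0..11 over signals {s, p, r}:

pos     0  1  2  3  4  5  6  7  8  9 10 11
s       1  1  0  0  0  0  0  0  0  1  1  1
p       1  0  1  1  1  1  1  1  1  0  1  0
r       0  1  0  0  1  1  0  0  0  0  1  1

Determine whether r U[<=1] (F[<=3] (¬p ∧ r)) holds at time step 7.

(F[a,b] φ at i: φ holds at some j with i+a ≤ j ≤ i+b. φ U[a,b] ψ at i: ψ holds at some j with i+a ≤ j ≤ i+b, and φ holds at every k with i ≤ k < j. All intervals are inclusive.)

Need some j in [7,8] with F[<=3] (¬p ∧ r), and r at every k in [7,j-1].
  j=7: F[<=3] (¬p ∧ r) — fails (none in [7,10]).
  j=8: F[<=3] (¬p ∧ r) holds, but r fails at k=7 → not this j.
No j in the window works → until fails.

Does not hold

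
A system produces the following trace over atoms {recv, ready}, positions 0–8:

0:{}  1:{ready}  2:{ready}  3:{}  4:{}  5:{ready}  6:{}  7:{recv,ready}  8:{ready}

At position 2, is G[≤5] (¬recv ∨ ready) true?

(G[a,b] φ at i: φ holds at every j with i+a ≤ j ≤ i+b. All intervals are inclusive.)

Check (¬recv ∨ ready) at every j in [2,7]:
  j=2: true
  j=3: true
  j=4: true
  j=5: true
  j=6: true
  j=7: true
All positions satisfy it → formula holds.

True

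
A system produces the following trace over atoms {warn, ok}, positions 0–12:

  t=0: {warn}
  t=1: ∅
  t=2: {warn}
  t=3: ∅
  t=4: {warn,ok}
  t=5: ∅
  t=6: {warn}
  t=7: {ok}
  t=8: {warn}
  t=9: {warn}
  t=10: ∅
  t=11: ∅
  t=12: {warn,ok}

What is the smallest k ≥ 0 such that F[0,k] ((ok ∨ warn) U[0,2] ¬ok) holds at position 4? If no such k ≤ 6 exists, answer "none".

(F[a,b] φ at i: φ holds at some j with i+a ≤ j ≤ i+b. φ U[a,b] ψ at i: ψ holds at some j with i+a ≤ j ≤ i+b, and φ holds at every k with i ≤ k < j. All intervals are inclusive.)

Scan j = 4,5,… for ((ok ∨ warn) U[0,2] ¬ok):
  j=4: holds
First hit at j=4, so smallest k = 4-4 = 0.

0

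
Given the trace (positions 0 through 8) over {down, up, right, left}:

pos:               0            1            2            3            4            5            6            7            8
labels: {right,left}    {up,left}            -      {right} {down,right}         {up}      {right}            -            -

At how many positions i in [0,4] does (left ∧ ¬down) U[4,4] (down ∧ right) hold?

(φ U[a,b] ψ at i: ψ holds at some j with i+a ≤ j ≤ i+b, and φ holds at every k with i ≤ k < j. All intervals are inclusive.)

Evaluate at each i in [0,4]:
  i=0: ✗ (lhs fails at k=2 before rhs at j=4)
  i=1: ✗ (no rhs in [5,5])
  i=2: ✗ (no rhs in [6,6])
  i=3: ✗ (no rhs in [7,7])
  i=4: ✗ (no rhs in [8,8])
Positions where it holds: {} → 0.

0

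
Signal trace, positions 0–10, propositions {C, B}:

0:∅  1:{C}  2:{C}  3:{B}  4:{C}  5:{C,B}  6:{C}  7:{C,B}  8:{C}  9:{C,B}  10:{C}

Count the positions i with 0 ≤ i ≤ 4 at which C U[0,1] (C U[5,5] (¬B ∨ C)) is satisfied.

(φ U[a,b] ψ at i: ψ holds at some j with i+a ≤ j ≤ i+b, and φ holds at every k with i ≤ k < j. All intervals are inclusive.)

Evaluate at each i in [0,4]:
  i=0: ✗ (no rhs in [0,1])
  i=1: ✗ (no rhs in [1,2])
  i=2: ✗ (no rhs in [2,3])
  i=3: ✗ (lhs fails at k=3 before rhs at j=4)
  i=4: ✓ (rhs at j=4)
Positions where it holds: {4} → 1.

1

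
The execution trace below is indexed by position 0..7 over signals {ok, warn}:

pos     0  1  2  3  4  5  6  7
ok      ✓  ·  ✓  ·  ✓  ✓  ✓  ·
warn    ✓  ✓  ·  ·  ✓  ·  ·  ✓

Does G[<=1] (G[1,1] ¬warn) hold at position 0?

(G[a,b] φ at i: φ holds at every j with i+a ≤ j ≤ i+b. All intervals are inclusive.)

Check G[1,1] ¬warn at every j in [0,1]:
  j=0: fails at 1
  j=1: holds on [2,2]
Fails at j=0 → formula fails.

False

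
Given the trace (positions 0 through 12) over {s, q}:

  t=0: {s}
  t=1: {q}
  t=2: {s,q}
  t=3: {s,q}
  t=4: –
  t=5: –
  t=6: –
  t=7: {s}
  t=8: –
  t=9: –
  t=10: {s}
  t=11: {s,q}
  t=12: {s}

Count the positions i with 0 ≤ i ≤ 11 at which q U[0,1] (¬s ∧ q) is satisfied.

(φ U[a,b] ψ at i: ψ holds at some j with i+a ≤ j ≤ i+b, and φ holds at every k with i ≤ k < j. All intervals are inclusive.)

Evaluate at each i in [0,11]:
  i=0: ✗ (lhs fails at k=0 before rhs at j=1)
  i=1: ✓ (rhs at j=1)
  i=2: ✗ (no rhs in [2,3])
  i=3: ✗ (no rhs in [3,4])
  i=4: ✗ (no rhs in [4,5])
  i=5: ✗ (no rhs in [5,6])
  i=6: ✗ (no rhs in [6,7])
  i=7: ✗ (no rhs in [7,8])
  i=8: ✗ (no rhs in [8,9])
  i=9: ✗ (no rhs in [9,10])
  i=10: ✗ (no rhs in [10,11])
  i=11: ✗ (no rhs in [11,12])
Positions where it holds: {1} → 1.

1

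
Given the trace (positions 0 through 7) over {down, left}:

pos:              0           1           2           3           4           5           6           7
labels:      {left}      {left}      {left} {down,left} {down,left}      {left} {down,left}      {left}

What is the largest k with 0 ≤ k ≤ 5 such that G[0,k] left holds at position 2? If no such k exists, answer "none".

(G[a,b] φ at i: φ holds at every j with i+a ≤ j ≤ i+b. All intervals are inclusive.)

left must hold from j=2 onward; find where it first fails.
  j=2: holds
  j=3: holds
  j=4: holds
  j=5: holds
  j=6: holds
  j=7: holds
Holds through j=7; largest k = 5.

5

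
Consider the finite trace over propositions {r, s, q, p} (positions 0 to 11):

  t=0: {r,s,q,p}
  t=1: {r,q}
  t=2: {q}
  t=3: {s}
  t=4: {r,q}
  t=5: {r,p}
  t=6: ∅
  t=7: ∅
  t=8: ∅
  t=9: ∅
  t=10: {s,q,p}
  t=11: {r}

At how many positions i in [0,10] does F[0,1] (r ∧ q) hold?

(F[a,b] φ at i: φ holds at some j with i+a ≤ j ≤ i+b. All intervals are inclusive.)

4

Evaluate at each i in [0,10]:
  i=0: ✓ (witness j=0)
  i=1: ✓ (witness j=1)
  i=2: ✗ (none in [2,3])
  i=3: ✓ (witness j=4)
  i=4: ✓ (witness j=4)
  i=5: ✗ (none in [5,6])
  i=6: ✗ (none in [6,7])
  i=7: ✗ (none in [7,8])
  i=8: ✗ (none in [8,9])
  i=9: ✗ (none in [9,10])
  i=10: ✗ (none in [10,11])
Positions where it holds: {0, 1, 3, 4} → 4.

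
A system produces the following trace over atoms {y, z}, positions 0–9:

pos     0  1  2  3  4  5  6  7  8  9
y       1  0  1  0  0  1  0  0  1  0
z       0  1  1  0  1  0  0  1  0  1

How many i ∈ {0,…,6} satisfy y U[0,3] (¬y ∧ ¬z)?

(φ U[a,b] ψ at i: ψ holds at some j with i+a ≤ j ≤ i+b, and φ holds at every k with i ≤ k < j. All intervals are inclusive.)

Evaluate at each i in [0,6]:
  i=0: ✗ (lhs fails at k=1 before rhs at j=3)
  i=1: ✗ (lhs fails at k=1 before rhs at j=3)
  i=2: ✓ (rhs at j=3; lhs holds on [2,2])
  i=3: ✓ (rhs at j=3)
  i=4: ✗ (lhs fails at k=4 before rhs at j=6)
  i=5: ✓ (rhs at j=6; lhs holds on [5,5])
  i=6: ✓ (rhs at j=6)
Positions where it holds: {2, 3, 5, 6} → 4.

4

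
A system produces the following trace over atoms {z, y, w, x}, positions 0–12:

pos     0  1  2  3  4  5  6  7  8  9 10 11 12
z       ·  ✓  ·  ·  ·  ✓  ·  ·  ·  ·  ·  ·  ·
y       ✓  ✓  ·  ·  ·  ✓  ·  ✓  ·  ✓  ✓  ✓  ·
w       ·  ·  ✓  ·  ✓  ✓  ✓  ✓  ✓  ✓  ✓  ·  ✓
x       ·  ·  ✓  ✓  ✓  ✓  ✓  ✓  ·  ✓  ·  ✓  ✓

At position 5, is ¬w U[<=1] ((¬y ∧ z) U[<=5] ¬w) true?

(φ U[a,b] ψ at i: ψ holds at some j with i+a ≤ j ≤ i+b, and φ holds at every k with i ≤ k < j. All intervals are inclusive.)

False

Need some j in [5,6] with ((¬y ∧ z) U[<=5] ¬w), and ¬w at every k in [5,j-1].
  j=5: ((¬y ∧ z) U[<=5] ¬w) — fails.
  j=6: ((¬y ∧ z) U[<=5] ¬w) — fails.
No j in the window works → until fails.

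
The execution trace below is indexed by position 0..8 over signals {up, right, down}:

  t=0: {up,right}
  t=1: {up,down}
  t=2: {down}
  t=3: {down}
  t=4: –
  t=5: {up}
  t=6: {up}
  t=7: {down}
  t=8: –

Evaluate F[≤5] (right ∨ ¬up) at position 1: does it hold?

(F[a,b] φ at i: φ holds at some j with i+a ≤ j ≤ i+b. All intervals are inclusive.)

Yes

Check (right ∨ ¬up) at each j in [1,6]:
  j=1: false
  j=2: true
  j=3: true
  j=4: true
  j=5: false
  j=6: false
Found at j=2 → formula holds.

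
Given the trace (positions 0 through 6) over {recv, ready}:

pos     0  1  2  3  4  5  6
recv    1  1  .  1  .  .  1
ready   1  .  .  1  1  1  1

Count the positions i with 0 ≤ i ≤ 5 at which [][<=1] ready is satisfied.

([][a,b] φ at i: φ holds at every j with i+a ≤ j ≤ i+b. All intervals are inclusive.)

3

Evaluate at each i in [0,5]:
  i=0: ✗ (fails at j=1)
  i=1: ✗ (fails at j=1)
  i=2: ✗ (fails at j=2)
  i=3: ✓ (all of [3,4])
  i=4: ✓ (all of [4,5])
  i=5: ✓ (all of [5,6])
Positions where it holds: {3, 4, 5} → 3.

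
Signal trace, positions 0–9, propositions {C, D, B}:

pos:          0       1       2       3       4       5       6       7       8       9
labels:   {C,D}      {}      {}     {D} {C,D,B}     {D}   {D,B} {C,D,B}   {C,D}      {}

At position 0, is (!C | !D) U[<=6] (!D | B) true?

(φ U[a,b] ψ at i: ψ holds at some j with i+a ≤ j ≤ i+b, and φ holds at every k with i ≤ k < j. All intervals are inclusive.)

False

Need some j in [0,6] with (!D | B), and (!C | !D) at every k in [0,j-1].
  j=0: (!D | B) false.
  j=1: (!D | B) holds, but (!C | !D) fails at k=0 → not this j.
  j=2: (!D | B) holds, but (!C | !D) fails at k=0 → not this j.
  j=3: (!D | B) false.
  j=4: (!D | B) holds, but (!C | !D) fails at k=0 → not this j.
  j=5: (!D | B) false.
  j=6: (!D | B) holds, but (!C | !D) fails at k=0 → not this j.
No j in the window works → until fails.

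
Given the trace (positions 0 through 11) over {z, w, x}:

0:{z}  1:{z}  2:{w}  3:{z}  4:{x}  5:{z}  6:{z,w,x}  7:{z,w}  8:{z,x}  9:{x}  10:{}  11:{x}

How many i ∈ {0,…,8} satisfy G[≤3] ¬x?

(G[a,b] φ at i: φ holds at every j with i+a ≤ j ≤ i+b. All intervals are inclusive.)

1

Evaluate at each i in [0,8]:
  i=0: ✓ (all of [0,3])
  i=1: ✗ (fails at j=4)
  i=2: ✗ (fails at j=4)
  i=3: ✗ (fails at j=4)
  i=4: ✗ (fails at j=4)
  i=5: ✗ (fails at j=6)
  i=6: ✗ (fails at j=6)
  i=7: ✗ (fails at j=8)
  i=8: ✗ (fails at j=8)
Positions where it holds: {0} → 1.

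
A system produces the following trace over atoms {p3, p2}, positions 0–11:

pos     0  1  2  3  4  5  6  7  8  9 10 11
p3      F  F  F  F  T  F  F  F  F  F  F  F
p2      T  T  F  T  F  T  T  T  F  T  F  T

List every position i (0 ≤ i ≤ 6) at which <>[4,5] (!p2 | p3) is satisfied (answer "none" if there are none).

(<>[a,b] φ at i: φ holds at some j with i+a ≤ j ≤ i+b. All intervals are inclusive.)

Evaluate at each i in [0,6]:
  i=0: ✓ (witness j=4)
  i=1: ✗ (none in [5,6])
  i=2: ✗ (none in [6,7])
  i=3: ✓ (witness j=8)
  i=4: ✓ (witness j=8)
  i=5: ✓ (witness j=10)
  i=6: ✓ (witness j=10)

0, 3, 4, 5, 6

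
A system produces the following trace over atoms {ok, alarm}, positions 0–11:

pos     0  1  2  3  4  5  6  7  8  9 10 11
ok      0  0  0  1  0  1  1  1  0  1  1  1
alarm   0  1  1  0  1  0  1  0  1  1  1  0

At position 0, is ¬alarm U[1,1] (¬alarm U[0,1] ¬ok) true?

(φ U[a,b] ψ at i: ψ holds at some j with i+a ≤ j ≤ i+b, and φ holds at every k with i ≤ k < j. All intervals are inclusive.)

Need some j in [1,1] with (¬alarm U[0,1] ¬ok), and ¬alarm at every k in [0,j-1].
  j=1: (¬alarm U[0,1] ¬ok) holds; ¬alarm holds at every k in [0,0] → satisfied.

True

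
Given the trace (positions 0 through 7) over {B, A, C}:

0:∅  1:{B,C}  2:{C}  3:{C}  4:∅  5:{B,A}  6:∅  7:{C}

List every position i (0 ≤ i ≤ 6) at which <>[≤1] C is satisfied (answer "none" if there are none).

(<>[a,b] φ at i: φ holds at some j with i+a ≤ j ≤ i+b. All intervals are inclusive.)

Evaluate at each i in [0,6]:
  i=0: ✓ (witness j=1)
  i=1: ✓ (witness j=1)
  i=2: ✓ (witness j=2)
  i=3: ✓ (witness j=3)
  i=4: ✗ (none in [4,5])
  i=5: ✗ (none in [5,6])
  i=6: ✓ (witness j=7)

0, 1, 2, 3, 6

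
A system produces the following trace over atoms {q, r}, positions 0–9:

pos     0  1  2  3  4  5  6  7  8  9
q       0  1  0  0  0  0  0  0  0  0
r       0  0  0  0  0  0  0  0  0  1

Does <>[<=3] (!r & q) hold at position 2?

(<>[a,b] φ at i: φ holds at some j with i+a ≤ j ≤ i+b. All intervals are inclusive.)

False

Check (!r & q) at each j in [2,5]:
  j=2: false
  j=3: false
  j=4: false
  j=5: false
No position in the window satisfies it → formula fails.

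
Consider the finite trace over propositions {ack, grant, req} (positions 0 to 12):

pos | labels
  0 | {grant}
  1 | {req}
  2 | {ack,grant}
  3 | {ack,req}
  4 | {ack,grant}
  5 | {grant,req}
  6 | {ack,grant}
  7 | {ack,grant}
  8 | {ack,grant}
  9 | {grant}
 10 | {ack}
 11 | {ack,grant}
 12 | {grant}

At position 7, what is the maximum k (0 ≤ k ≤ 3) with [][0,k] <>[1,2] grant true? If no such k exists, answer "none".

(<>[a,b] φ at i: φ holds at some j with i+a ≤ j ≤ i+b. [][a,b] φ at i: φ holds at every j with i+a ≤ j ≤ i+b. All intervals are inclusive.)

<>[1,2] grant must hold from j=7 onward; find where it first fails.
  j=7: holds
  j=8: holds
  j=9: holds
  j=10: holds
Holds through j=10; largest k = 3.

3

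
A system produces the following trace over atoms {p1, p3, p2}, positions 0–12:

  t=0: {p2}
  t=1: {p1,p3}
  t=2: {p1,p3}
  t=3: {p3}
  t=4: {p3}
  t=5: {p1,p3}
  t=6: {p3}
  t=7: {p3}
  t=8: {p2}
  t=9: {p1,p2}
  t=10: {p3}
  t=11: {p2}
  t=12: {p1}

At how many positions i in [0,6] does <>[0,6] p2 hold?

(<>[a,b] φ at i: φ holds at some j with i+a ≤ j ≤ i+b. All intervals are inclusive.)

Evaluate at each i in [0,6]:
  i=0: ✓ (witness j=0)
  i=1: ✗ (none in [1,7])
  i=2: ✓ (witness j=8)
  i=3: ✓ (witness j=8)
  i=4: ✓ (witness j=8)
  i=5: ✓ (witness j=8)
  i=6: ✓ (witness j=8)
Positions where it holds: {0, 2, 3, 4, 5, 6} → 6.

6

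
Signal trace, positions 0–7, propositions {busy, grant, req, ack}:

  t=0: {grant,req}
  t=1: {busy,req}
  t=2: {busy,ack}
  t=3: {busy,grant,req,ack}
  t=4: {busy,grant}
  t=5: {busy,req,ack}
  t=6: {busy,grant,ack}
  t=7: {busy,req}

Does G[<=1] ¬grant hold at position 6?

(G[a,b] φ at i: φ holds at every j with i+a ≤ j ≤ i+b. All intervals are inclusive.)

Check ¬grant at every j in [6,7]:
  j=6: false
  j=7: true
Fails at j=6 → formula fails.

No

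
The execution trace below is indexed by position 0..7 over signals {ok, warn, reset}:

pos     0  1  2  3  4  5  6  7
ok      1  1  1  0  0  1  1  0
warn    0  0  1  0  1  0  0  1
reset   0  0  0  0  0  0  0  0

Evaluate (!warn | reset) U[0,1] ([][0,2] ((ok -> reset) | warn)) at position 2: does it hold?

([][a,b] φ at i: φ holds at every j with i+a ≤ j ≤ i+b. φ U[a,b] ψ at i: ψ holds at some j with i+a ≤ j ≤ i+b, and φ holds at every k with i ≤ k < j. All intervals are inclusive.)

Holds

Need some j in [2,3] with [][0,2] ((ok -> reset) | warn), and (!warn | reset) at every k in [2,j-1].
  j=2: [][0,2] ((ok -> reset) | warn) holds; no prefix to check → satisfied.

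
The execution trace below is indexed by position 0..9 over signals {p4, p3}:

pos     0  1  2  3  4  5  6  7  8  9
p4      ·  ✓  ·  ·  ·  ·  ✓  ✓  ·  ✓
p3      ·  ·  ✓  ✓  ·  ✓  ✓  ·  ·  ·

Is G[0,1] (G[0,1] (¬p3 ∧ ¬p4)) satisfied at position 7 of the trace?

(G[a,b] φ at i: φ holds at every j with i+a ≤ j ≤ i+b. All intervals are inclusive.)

Check G[0,1] (¬p3 ∧ ¬p4) at every j in [7,8]:
  j=7: fails at 7
  j=8: fails at 9
Fails at j=7 → formula fails.

Does not hold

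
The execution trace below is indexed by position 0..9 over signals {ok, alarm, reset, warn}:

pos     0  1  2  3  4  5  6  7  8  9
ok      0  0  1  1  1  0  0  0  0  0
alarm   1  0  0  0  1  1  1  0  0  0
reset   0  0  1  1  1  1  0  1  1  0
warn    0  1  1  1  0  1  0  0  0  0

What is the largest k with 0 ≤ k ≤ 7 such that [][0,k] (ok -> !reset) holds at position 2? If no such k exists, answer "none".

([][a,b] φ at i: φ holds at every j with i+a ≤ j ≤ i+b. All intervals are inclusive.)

(ok -> !reset) must hold from j=2 onward; find where it first fails.
  j=2: fails → no k works.

none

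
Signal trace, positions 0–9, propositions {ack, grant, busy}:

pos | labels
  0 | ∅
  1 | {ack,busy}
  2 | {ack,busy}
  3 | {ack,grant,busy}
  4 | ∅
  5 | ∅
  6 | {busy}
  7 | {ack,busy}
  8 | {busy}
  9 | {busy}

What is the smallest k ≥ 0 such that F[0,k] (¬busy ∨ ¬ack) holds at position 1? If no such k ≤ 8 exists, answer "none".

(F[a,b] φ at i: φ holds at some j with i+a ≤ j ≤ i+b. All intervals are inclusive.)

Scan j = 1,2,… for (¬busy ∨ ¬ack):
  j=1: fails
  j=2: fails
  j=3: fails
  j=4: holds
First hit at j=4, so smallest k = 4-1 = 3.

3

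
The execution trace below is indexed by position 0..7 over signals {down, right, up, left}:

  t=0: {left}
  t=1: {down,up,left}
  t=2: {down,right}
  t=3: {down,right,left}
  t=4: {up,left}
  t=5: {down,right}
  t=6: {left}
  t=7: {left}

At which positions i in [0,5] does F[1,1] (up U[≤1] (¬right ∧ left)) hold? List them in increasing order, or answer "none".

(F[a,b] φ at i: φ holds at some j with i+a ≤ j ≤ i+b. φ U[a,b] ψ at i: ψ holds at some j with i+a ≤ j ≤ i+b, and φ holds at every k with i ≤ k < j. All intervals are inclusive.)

0, 3, 5

Evaluate at each i in [0,5]:
  i=0: ✓ (witness j=1)
  i=1: ✗ (none in [2,2])
  i=2: ✗ (none in [3,3])
  i=3: ✓ (witness j=4)
  i=4: ✗ (none in [5,5])
  i=5: ✓ (witness j=6)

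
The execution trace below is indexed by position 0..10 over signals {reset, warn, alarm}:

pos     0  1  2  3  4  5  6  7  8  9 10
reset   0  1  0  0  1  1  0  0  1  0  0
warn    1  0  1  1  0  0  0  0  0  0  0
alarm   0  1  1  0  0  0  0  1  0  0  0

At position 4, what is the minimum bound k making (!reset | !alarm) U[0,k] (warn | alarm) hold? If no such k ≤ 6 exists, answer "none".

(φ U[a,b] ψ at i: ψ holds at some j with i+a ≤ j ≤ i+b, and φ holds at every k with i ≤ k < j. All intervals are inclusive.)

3

Need earliest j ≥ 4 with (warn | alarm), and (!reset | !alarm) at every k in [4,j-1].
  j=4: rhs fails.
  j=5: rhs fails.
  j=6: rhs fails.
  j=7: rhs holds; lhs holds on [4,6]. k = 3.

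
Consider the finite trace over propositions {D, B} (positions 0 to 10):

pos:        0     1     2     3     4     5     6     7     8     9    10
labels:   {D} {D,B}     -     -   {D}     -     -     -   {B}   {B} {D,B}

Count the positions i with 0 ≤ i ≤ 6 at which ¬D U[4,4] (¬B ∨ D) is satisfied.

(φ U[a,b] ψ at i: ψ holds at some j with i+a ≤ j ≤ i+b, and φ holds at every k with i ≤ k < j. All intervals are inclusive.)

1

Evaluate at each i in [0,6]:
  i=0: ✗ (lhs fails at k=0 before rhs at j=4)
  i=1: ✗ (lhs fails at k=1 before rhs at j=5)
  i=2: ✗ (lhs fails at k=4 before rhs at j=6)
  i=3: ✗ (lhs fails at k=4 before rhs at j=7)
  i=4: ✗ (no rhs in [8,8])
  i=5: ✗ (no rhs in [9,9])
  i=6: ✓ (rhs at j=10; lhs holds on [6,9])
Positions where it holds: {6} → 1.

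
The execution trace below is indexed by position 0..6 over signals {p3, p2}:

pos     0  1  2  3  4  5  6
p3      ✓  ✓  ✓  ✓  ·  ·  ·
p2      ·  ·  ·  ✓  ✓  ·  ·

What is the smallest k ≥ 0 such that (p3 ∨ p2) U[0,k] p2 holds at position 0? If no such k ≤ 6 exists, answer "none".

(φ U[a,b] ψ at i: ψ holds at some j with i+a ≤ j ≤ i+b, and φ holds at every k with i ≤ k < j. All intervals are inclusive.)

Need earliest j ≥ 0 with p2, and (p3 ∨ p2) at every k in [0,j-1].
  j=0: rhs fails.
  j=1: rhs fails.
  j=2: rhs fails.
  j=3: rhs holds; lhs holds on [0,2]. k = 3.

3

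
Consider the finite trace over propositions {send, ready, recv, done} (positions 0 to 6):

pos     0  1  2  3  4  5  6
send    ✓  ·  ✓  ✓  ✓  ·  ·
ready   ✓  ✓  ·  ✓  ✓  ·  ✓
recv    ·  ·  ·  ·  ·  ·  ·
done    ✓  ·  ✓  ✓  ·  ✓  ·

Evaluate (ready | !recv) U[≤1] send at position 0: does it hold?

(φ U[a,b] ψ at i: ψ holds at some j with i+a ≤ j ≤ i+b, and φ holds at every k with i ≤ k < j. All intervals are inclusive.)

Need some j in [0,1] with send, and (ready | !recv) at every k in [0,j-1].
  j=0: send holds; no prefix to check → satisfied.

Holds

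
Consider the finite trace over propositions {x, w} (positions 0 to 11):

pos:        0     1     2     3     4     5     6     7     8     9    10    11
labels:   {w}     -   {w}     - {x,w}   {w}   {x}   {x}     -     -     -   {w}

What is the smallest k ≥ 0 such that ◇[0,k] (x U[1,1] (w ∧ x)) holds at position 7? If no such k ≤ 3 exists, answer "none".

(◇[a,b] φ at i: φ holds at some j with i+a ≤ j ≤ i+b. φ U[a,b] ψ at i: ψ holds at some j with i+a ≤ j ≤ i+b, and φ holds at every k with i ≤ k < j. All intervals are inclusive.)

none

Scan j = 7,8,… for (x U[1,1] (w ∧ x)):
  j=7: fails
  j=8: fails
  j=9: fails
  j=10: fails
No j in [7,10] satisfies it → none.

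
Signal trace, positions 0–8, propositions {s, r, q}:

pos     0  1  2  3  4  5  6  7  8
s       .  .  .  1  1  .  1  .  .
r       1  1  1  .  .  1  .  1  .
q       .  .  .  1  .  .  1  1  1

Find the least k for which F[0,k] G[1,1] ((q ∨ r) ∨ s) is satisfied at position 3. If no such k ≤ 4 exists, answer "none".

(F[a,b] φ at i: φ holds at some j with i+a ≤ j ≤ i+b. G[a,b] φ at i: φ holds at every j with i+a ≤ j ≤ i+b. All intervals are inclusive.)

0

Scan j = 3,4,… for G[1,1] ((q ∨ r) ∨ s):
  j=3: holds
First hit at j=3, so smallest k = 3-3 = 0.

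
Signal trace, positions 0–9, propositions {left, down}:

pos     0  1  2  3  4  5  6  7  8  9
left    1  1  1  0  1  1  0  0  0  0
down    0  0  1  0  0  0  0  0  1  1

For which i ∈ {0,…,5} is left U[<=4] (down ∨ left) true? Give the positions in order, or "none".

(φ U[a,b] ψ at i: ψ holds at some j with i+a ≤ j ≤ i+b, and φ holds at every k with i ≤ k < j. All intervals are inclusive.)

Evaluate at each i in [0,5]:
  i=0: ✓ (rhs at j=0)
  i=1: ✓ (rhs at j=1)
  i=2: ✓ (rhs at j=2)
  i=3: ✗ (lhs fails at k=3 before rhs at j=4)
  i=4: ✓ (rhs at j=4)
  i=5: ✓ (rhs at j=5)

0, 1, 2, 4, 5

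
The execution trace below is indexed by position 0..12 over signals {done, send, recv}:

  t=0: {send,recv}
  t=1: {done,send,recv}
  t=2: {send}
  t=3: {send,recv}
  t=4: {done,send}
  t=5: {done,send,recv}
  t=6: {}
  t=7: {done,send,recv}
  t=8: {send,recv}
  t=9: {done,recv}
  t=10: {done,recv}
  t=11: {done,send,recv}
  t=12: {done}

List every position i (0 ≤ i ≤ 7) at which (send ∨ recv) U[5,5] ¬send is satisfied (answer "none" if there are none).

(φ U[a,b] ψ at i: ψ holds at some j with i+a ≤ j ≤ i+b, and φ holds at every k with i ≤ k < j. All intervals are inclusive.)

1, 7

Evaluate at each i in [0,7]:
  i=0: ✗ (no rhs in [5,5])
  i=1: ✓ (rhs at j=6; lhs holds on [1,5])
  i=2: ✗ (no rhs in [7,7])
  i=3: ✗ (no rhs in [8,8])
  i=4: ✗ (lhs fails at k=6 before rhs at j=9)
  i=5: ✗ (lhs fails at k=6 before rhs at j=10)
  i=6: ✗ (no rhs in [11,11])
  i=7: ✓ (rhs at j=12; lhs holds on [7,11])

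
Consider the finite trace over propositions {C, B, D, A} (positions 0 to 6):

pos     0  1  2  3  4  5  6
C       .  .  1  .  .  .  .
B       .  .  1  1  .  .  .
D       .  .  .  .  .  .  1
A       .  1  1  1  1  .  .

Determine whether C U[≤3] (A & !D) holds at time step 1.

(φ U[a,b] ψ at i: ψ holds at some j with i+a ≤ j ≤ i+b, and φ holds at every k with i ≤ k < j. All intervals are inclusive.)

Holds

Need some j in [1,4] with (A & !D), and C at every k in [1,j-1].
  j=1: (A & !D) holds; no prefix to check → satisfied.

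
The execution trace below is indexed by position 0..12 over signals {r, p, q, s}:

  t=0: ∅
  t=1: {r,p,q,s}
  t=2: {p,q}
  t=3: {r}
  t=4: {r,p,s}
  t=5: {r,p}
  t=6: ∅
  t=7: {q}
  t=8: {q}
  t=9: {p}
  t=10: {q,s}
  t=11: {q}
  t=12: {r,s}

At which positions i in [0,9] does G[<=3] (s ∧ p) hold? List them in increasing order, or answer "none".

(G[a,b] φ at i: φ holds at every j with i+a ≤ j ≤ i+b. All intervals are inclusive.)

none

Evaluate at each i in [0,9]:
  i=0: ✗ (fails at j=0)
  i=1: ✗ (fails at j=2)
  i=2: ✗ (fails at j=2)
  i=3: ✗ (fails at j=3)
  i=4: ✗ (fails at j=5)
  i=5: ✗ (fails at j=5)
  i=6: ✗ (fails at j=6)
  i=7: ✗ (fails at j=7)
  i=8: ✗ (fails at j=8)
  i=9: ✗ (fails at j=9)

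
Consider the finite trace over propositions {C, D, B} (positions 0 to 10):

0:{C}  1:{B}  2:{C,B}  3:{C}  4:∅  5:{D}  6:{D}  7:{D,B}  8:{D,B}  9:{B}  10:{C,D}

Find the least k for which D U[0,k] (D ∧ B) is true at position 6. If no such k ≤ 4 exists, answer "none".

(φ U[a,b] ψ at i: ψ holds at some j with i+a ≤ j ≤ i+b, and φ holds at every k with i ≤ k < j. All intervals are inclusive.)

1

Need earliest j ≥ 6 with (D ∧ B), and D at every k in [6,j-1].
  j=6: rhs fails.
  j=7: rhs holds; lhs holds on [6,6]. k = 1.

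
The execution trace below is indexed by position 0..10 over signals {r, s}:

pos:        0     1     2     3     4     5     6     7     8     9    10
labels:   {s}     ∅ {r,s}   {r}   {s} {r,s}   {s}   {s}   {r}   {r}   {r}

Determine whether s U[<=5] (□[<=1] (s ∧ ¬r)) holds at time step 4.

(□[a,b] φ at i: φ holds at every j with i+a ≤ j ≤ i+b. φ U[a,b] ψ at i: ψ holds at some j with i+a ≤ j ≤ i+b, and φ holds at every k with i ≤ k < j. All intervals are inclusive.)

Yes

Need some j in [4,9] with □[<=1] (s ∧ ¬r), and s at every k in [4,j-1].
  j=4: □[<=1] (s ∧ ¬r) — fails at 5.
  j=5: □[<=1] (s ∧ ¬r) — fails at 5.
  j=6: □[<=1] (s ∧ ¬r) holds; s holds at every k in [4,5] → satisfied.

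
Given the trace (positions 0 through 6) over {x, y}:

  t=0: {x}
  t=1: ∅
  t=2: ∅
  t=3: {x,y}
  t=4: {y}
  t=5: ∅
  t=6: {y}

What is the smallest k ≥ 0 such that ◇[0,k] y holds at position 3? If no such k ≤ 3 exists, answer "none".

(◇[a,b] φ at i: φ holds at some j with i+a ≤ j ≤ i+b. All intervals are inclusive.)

Scan j = 3,4,… for y:
  j=3: holds
First hit at j=3, so smallest k = 3-3 = 0.

0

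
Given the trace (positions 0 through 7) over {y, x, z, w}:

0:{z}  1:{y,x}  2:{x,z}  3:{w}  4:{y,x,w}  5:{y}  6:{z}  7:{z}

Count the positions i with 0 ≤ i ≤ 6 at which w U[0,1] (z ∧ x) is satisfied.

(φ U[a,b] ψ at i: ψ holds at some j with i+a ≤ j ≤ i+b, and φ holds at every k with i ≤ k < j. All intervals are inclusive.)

Evaluate at each i in [0,6]:
  i=0: ✗ (no rhs in [0,1])
  i=1: ✗ (lhs fails at k=1 before rhs at j=2)
  i=2: ✓ (rhs at j=2)
  i=3: ✗ (no rhs in [3,4])
  i=4: ✗ (no rhs in [4,5])
  i=5: ✗ (no rhs in [5,6])
  i=6: ✗ (no rhs in [6,7])
Positions where it holds: {2} → 1.

1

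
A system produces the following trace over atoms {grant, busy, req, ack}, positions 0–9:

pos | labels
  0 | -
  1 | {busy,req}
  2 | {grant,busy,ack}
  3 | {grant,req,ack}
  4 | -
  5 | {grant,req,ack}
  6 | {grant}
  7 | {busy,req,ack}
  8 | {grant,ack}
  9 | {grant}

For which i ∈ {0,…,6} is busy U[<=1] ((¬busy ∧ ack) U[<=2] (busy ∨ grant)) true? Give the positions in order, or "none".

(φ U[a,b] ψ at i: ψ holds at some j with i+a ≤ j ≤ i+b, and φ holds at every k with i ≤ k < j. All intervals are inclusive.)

Evaluate at each i in [0,6]:
  i=0: ✗ (lhs fails at k=0 before rhs at j=1)
  i=1: ✓ (rhs at j=1)
  i=2: ✓ (rhs at j=2)
  i=3: ✓ (rhs at j=3)
  i=4: ✗ (lhs fails at k=4 before rhs at j=5)
  i=5: ✓ (rhs at j=5)
  i=6: ✓ (rhs at j=6)

1, 2, 3, 5, 6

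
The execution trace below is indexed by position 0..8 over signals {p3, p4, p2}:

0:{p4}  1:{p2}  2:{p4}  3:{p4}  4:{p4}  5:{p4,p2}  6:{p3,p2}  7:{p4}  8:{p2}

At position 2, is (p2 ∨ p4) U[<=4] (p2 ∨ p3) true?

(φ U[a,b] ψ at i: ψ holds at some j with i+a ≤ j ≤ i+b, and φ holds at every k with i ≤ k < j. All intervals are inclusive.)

Yes

Need some j in [2,6] with (p2 ∨ p3), and (p2 ∨ p4) at every k in [2,j-1].
  j=2: (p2 ∨ p3) false.
  j=3: (p2 ∨ p3) false.
  j=4: (p2 ∨ p3) false.
  j=5: (p2 ∨ p3) holds; (p2 ∨ p4) holds at every k in [2,4] → satisfied.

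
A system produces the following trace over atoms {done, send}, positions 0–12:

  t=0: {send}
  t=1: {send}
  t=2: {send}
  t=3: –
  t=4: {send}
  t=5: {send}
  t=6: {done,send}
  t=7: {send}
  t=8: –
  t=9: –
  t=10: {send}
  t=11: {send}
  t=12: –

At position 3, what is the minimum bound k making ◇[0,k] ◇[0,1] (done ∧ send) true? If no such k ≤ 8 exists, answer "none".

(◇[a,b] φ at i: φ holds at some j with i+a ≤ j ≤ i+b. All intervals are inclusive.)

Scan j = 3,4,… for ◇[0,1] (done ∧ send):
  j=3: fails
  j=4: fails
  j=5: holds
First hit at j=5, so smallest k = 5-3 = 2.

2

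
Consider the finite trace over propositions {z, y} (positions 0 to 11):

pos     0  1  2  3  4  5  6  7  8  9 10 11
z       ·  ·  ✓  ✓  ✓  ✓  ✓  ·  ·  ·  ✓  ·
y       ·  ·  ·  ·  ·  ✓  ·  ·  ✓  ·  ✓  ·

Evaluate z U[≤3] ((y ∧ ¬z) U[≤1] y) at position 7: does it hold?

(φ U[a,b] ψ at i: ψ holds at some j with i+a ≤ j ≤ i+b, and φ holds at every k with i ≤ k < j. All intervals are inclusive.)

Need some j in [7,10] with ((y ∧ ¬z) U[≤1] y), and z at every k in [7,j-1].
  j=7: ((y ∧ ¬z) U[≤1] y) — fails.
  j=8: ((y ∧ ¬z) U[≤1] y) holds, but z fails at k=7 → not this j.
  j=9: ((y ∧ ¬z) U[≤1] y) — fails.
  j=10: ((y ∧ ¬z) U[≤1] y) holds, but z fails at k=7 → not this j.
No j in the window works → until fails.

False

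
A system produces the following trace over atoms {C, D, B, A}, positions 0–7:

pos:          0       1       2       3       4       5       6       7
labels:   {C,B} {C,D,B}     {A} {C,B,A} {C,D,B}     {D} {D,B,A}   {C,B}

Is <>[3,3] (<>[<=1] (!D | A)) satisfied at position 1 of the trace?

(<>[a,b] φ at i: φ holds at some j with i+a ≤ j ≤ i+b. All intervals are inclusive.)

Check <>[<=1] (!D | A) at each j in [4,4]:
  j=4: fails (none in [4,5])
No position in the window satisfies it → formula fails.

Does not hold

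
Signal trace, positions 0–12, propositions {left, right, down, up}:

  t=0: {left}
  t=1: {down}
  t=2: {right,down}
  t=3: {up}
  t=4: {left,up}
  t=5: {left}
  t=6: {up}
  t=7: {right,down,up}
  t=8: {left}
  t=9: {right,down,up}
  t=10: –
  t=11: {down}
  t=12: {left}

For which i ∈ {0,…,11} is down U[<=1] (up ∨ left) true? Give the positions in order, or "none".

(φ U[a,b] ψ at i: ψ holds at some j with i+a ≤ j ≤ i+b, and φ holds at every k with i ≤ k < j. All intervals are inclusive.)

Evaluate at each i in [0,11]:
  i=0: ✓ (rhs at j=0)
  i=1: ✗ (no rhs in [1,2])
  i=2: ✓ (rhs at j=3; lhs holds on [2,2])
  i=3: ✓ (rhs at j=3)
  i=4: ✓ (rhs at j=4)
  i=5: ✓ (rhs at j=5)
  i=6: ✓ (rhs at j=6)
  i=7: ✓ (rhs at j=7)
  i=8: ✓ (rhs at j=8)
  i=9: ✓ (rhs at j=9)
  i=10: ✗ (no rhs in [10,11])
  i=11: ✓ (rhs at j=12; lhs holds on [11,11])

0, 2, 3, 4, 5, 6, 7, 8, 9, 11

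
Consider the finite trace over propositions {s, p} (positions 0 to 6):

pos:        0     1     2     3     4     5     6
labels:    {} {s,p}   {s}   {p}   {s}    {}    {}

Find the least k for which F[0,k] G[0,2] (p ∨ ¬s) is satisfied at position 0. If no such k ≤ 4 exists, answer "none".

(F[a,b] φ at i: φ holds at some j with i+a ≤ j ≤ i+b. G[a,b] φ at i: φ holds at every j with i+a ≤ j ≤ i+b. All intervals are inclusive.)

Scan j = 0,1,… for G[0,2] (p ∨ ¬s):
  j=0: fails
  j=1: fails
  j=2: fails
  j=3: fails
  j=4: fails
No j in [0,4] satisfies it → none.

none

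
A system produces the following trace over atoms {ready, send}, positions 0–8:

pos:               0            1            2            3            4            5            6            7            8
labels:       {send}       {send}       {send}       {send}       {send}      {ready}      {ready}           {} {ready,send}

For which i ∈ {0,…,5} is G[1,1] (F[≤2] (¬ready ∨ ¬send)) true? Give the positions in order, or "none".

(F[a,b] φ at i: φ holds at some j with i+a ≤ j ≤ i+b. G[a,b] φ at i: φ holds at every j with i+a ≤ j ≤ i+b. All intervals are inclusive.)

Evaluate at each i in [0,5]:
  i=0: ✓ (all of [1,1])
  i=1: ✓ (all of [2,2])
  i=2: ✓ (all of [3,3])
  i=3: ✓ (all of [4,4])
  i=4: ✓ (all of [5,5])
  i=5: ✓ (all of [6,6])

0, 1, 2, 3, 4, 5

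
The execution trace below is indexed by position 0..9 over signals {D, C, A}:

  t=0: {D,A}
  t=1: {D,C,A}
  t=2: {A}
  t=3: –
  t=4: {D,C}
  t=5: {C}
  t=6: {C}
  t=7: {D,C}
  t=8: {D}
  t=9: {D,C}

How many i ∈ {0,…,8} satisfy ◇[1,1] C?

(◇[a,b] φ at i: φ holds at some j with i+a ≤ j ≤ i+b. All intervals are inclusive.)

Evaluate at each i in [0,8]:
  i=0: ✓ (witness j=1)
  i=1: ✗ (none in [2,2])
  i=2: ✗ (none in [3,3])
  i=3: ✓ (witness j=4)
  i=4: ✓ (witness j=5)
  i=5: ✓ (witness j=6)
  i=6: ✓ (witness j=7)
  i=7: ✗ (none in [8,8])
  i=8: ✓ (witness j=9)
Positions where it holds: {0, 3, 4, 5, 6, 8} → 6.

6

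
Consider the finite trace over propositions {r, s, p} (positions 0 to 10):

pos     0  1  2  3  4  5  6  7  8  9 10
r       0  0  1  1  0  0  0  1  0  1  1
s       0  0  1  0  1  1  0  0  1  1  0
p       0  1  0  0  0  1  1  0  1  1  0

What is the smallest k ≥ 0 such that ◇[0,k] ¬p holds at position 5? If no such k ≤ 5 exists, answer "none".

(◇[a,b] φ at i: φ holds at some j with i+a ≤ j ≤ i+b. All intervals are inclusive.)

Scan j = 5,6,… for ¬p:
  j=5: fails
  j=6: fails
  j=7: holds
First hit at j=7, so smallest k = 7-5 = 2.

2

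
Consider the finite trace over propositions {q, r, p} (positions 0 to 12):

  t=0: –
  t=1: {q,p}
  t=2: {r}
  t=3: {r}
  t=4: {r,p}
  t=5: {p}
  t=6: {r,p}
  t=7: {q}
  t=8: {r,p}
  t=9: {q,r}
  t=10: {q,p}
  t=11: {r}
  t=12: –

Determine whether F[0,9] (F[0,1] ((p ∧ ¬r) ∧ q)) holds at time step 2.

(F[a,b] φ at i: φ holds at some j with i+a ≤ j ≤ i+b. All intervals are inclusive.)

Check F[0,1] ((p ∧ ¬r) ∧ q) at each j in [2,11]:
  j=2: fails (none in [2,3])
  j=3: fails (none in [3,4])
  j=4: fails (none in [4,5])
  j=5: fails (none in [5,6])
  j=6: fails (none in [6,7])
  j=7: fails (none in [7,8])
  j=8: fails (none in [8,9])
  j=9: holds (witness at 10)
  j=10: holds (witness at 10)
  j=11: fails (none in [11,12])
Found at j=9 → formula holds.

Holds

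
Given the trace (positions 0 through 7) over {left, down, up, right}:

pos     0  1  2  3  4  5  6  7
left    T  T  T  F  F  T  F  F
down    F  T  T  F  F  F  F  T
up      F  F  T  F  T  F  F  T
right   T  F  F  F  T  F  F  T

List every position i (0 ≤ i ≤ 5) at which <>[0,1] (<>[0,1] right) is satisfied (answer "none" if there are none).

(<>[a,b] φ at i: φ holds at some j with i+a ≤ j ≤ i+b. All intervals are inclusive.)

0, 2, 3, 4, 5

Evaluate at each i in [0,5]:
  i=0: ✓ (witness j=0)
  i=1: ✗ (none in [1,2])
  i=2: ✓ (witness j=3)
  i=3: ✓ (witness j=3)
  i=4: ✓ (witness j=4)
  i=5: ✓ (witness j=6)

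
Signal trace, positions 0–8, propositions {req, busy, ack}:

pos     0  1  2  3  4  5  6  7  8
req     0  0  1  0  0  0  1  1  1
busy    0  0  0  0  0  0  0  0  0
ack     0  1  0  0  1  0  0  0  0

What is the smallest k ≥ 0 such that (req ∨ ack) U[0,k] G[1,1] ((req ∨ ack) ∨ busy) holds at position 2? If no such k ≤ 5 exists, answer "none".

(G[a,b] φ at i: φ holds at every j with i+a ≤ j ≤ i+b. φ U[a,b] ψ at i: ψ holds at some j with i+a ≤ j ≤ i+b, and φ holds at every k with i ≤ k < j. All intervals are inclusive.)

Need earliest j ≥ 2 with G[1,1] ((req ∨ ack) ∨ busy), and (req ∨ ack) at every k in [2,j-1].
  j=2: rhs fails.
  j=3: rhs holds; lhs holds on [2,2]. k = 1.

1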